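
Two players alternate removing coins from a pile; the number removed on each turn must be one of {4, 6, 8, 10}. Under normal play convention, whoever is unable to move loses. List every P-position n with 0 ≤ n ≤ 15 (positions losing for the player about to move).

0, 1, 2, 3, 14, 15

n :  0  1  2  3  4  5  6  7  8  9 10 11 12 13 14 15
G :  0  0  0  0  1  1  1  1  2  2  2  2  3  3  0  0
P-positions are exactly the n with G(n) = 0.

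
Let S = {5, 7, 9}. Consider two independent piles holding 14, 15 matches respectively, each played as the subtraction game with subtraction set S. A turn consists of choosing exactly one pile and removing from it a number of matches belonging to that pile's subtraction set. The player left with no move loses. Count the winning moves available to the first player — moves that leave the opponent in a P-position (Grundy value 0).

All piles use S = {5, 7, 9}:
n :  0  1  2  3  4  5  6  7  8  9 10 11 12 13 14 15
G :  0  0  0  0  0  1  1  1  1  1  2  2  2  2  0  0
Pile A: G(14) = 0.
Pile B: G(15) = 0.
Combined Grundy value = 0 ⊕ 0 = 0.
A winning move leaves total XOR = 0, i.e. changes one component's Grundy value g to g ⊕ X where X is the current total.
Pile A: target g' = 0⊕0 = 0, but every legal move changes the Grundy value (mex property), so 0 moves.
Pile B: target g' = 0⊕0 = 0, but every legal move changes the Grundy value (mex property), so 0 moves.

0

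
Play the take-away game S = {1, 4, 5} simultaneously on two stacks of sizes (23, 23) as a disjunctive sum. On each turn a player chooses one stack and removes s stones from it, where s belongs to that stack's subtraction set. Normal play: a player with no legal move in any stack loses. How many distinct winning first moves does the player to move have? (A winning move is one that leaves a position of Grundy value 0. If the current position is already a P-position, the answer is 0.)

0

All stacks use S = {1, 4, 5}:
n :  0  1  2  3  4  5  6  7  8  9 10 11 12 13 14 15 16 17 18 19 20 21 22 23
G :  0  1  0  1  2  3  2  3  0  1  0  1  2  3  2  3  0  1  0  1  2  3  2  3
Stack A: G(23) = 3.
Stack B: G(23) = 3.
Combined Grundy value = 3 ⊕ 3 = 0.
A winning move leaves total XOR = 0, i.e. changes one component's Grundy value g to g ⊕ X where X is the current total.
Stack A: target g' = 3⊕0 = 3, but every legal move changes the Grundy value (mex property), so 0 moves.
Stack B: target g' = 3⊕0 = 3, but every legal move changes the Grundy value (mex property), so 0 moves.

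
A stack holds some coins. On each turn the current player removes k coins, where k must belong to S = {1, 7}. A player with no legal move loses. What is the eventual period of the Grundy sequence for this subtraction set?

2

n :  0  1  2  3  4  5  6  7  8  9 10 11 12 13 14
G :  0  1  0  1  0  1  0  1  0  1  0  1  0  1  0
G(n+2) = G(n) holds for n = 0,…,6 (a full window of length max(S) = 7), so the sequence is purely periodic with period 2.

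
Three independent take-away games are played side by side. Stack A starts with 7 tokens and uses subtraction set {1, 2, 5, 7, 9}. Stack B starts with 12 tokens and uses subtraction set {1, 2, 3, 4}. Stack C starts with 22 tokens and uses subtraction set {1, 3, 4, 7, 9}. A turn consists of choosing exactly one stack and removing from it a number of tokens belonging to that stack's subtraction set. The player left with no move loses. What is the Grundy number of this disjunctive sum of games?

Stack A, S = {1, 2, 5, 7, 9}:
G(0) = 0
G(1) = mex{0} = 1
G(2) = mex{1,0} = 2
G(3) = mex{2,1} = 0
G(4) = mex{0,2} = 1
G(5) = mex{1,0,0} = 2
G(6) = mex{2,1,1} = 0
G(7) = mex{0,2,2,0} = 1
G_A(7) = 1.
Stack B, S = {1, 2, 3, 4}:
G(0) = 0
G(1) = mex{0} = 1
G(2) = mex{1,0} = 2
G(3) = mex{2,1,0} = 3
G(4) = mex{3,2,1,0} = 4
G(5) = mex{4,3,2,1} = 0
G(6) = mex{0,4,3,2} = 1
G(7) = mex{1,0,4,3} = 2
G(8) = mex{2,1,0,4} = 3
G(9) = mex{3,2,1,0} = 4
G(10) = mex{4,3,2,1} = 0
G(11) = mex{0,4,3,2} = 1
G(12) = mex{1,0,4,3} = 2
G_B(12) = 2.
Stack C, S = {1, 3, 4, 7, 9}:
G(0) = 0
G(1) = mex{0} = 1
G(2) = mex{1} = 0
G(3) = mex{0,0} = 1
G(4) = mex{1,1,0} = 2
G(5) = mex{2,0,1} = 3
G(6) = mex{3,1,0} = 2
G(7) = mex{2,2,1,0} = 3
G(8) = mex{3,3,2,1} = 0
G(9) = mex{0,2,3,0,0} = 1
G(10) = mex{1,3,2,1,1} = 0
G(11) = mex{0,0,3,2,0} = 1
G(12) = mex{1,1,0,3,1} = 2
G(13) = mex{2,0,1,2,2} = 3
G(14) = mex{3,1,0,3,3} = 2
G(15) = mex{2,2,1,0,2} = 3
G(16) = mex{3,3,2,1,3} = 0
G(17) = mex{0,2,3,0,0} = 1
G(18) = mex{1,3,2,1,1} = 0
G(19) = mex{0,0,3,2,0} = 1
G(20) = mex{1,1,0,3,1} = 2
G(21) = mex{2,0,1,2,2} = 3
G(22) = mex{3,1,0,3,3} = 2
G_C(22) = 2.
Combined Grundy value = 1 ⊕ 2 ⊕ 2 = 1.

1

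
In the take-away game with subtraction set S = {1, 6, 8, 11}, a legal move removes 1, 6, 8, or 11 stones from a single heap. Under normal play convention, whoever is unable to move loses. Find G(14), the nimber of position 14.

G(0) = 0
G(1) = mex{0} = 1
G(2) = mex{1} = 0
G(3) = mex{0} = 1
G(4) = mex{1} = 0
G(5) = mex{0} = 1
G(6) = mex{1,0} = 2
G(7) = mex{2,1} = 0
G(8) = mex{0,0,0} = 1
G(9) = mex{1,1,1} = 0
G(10) = mex{0,0,0} = 1
G(11) = mex{1,1,1,0} = 2
G(12) = mex{2,2,0,1} = 3
G(13) = mex{3,0,1,0} = 2
G(14) = mex{2,1,2,1} = 0

0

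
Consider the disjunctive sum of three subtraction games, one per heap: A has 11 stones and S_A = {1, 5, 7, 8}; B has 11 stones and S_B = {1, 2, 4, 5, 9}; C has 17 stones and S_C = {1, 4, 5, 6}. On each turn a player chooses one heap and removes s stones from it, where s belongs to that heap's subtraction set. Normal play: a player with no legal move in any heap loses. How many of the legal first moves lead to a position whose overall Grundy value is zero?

1

Heap A, S = {1, 5, 7, 8}:
n :  0  1  2  3  4  5  6  7  8  9 10 11
G :  0  1  0  1  0  1  0  1  2  3  2  3
G_A(11) = 3.
Heap B, S = {1, 2, 4, 5, 9}:
G(0) = 0
G(1) = mex{0} = 1
G(2) = mex{1,0} = 2
G(3) = mex{2,1} = 0
G(4) = mex{0,2,0} = 1
G(5) = mex{1,0,1,0} = 2
G(6) = mex{2,1,2,1} = 0
G(7) = mex{0,2,0,2} = 1
G(8) = mex{1,0,1,0} = 2
G(9) = mex{2,1,2,1,0} = 3
G(10) = mex{3,2,0,2,1} = 4
G(11) = mex{4,3,1,0,2} = 5
G_B(11) = 5.
Heap C, S = {1, 4, 5, 6}:
n :  0  1  2  3  4  5  6  7  8  9 10 11 12 13 14 15 16 17
G :  0  1  0  1  2  3  2  3  4  0  1  0  1  2  3  2  3  4
G_C(17) = 4.
Combined Grundy value = 3 ⊕ 5 ⊕ 4 = 2.
A winning move leaves total XOR = 0, i.e. changes one component's Grundy value g to g ⊕ X where X is the current total.
Heap A: need g' = 3⊕2 = 1. Options: 11−1→G=2, 11−5→G=0, 11−7→G=0, 11−8→G=1. Hits: 1.
Heap B: need g' = 5⊕2 = 7. Options: 11−1→G=4, 11−2→G=3, 11−4→G=1, 11−5→G=0, 11−9→G=2. Hits: 0.
Heap C: need g' = 4⊕2 = 6. Options: 17−1→G=3, 17−4→G=2, 17−5→G=1, 17−6→G=0. Hits: 0.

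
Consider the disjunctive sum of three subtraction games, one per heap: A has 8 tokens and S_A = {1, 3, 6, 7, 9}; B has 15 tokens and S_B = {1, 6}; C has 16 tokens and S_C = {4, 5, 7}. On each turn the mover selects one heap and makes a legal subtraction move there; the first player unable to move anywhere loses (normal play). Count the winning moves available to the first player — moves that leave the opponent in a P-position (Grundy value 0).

1

Heap A, S = {1, 3, 6, 7, 9}:
G(0) = 0
G(1) = mex{0} = 1
G(2) = mex{1} = 0
G(3) = mex{0,0} = 1
G(4) = mex{1,1} = 0
G(5) = mex{0,0} = 1
G(6) = mex{1,1,0} = 2
G(7) = mex{2,0,1,0} = 3
G(8) = mex{3,1,0,1} = 2
G_A(8) = 2.
Heap B, S = {1, 6}:
n :  0  1  2  3  4  5  6  7  8  9 10 11 12 13 14 15
G :  0  1  0  1  0  1  2  0  1  0  1  0  1  2  0  1
G_B(15) = 1.
Heap C, S = {4, 5, 7}:
G(0) = 0
G(1) = mex{} = 0
G(2) = mex{} = 0
G(3) = mex{} = 0
G(4) = mex{0} = 1
G(5) = mex{0,0} = 1
G(6) = mex{0,0} = 1
G(7) = mex{0,0,0} = 1
G(8) = mex{1,0,0} = 2
G(9) = mex{1,1,0} = 2
G(10) = mex{1,1,0} = 2
G(11) = mex{1,1,1} = 0
G(12) = mex{2,1,1} = 0
G(13) = mex{2,2,1} = 0
G(14) = mex{2,2,1} = 0
G(15) = mex{0,2,2} = 1
G(16) = mex{0,0,2} = 1
G_C(16) = 1.
Combined Grundy value = 2 ⊕ 1 ⊕ 1 = 2.
A winning move leaves total XOR = 0, i.e. changes one component's Grundy value g to g ⊕ X where X is the current total.
Heap A: need g' = 2⊕2 = 0. Options: 8−1→G=3, 8−3→G=1, 8−6→G=0, 8−7→G=1. Hits: 1.
Heap B: need g' = 1⊕2 = 3. Options: 15−1→G=0, 15−6→G=0. Hits: 0.
Heap C: need g' = 1⊕2 = 3. Options: 16−4→G=0, 16−5→G=0, 16−7→G=2. Hits: 0.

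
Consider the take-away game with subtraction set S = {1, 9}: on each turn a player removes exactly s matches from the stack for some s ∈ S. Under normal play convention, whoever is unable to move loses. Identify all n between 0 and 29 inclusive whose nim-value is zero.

G(0) = 0
G(1) = mex{0} = 1
G(2) = mex{1} = 0
G(3) = mex{0} = 1
G(4) = mex{1} = 0
G(5) = mex{0} = 1
G(6) = mex{1} = 0
G(7) = mex{0} = 1
G(8) = mex{1} = 0
G(9) = mex{0,0} = 1
G(10) = mex{1,1} = 0
G(11) = mex{0,0} = 1
G(12) = mex{1,1} = 0
G(13) = mex{0,0} = 1
G(14) = mex{1,1} = 0
G(15) = mex{0,0} = 1
G(16) = mex{1,1} = 0
G(17) = mex{0,0} = 1
G(18) = mex{1,1} = 0
G(19) = mex{0,0} = 1
G(20) = mex{1,1} = 0
G(21) = mex{0,0} = 1
G(22) = mex{1,1} = 0
G(23) = mex{0,0} = 1
G(24) = mex{1,1} = 0
G(25) = mex{0,0} = 1
G(26) = mex{1,1} = 0
G(27) = mex{0,0} = 1
G(28) = mex{1,1} = 0
G(29) = mex{0,0} = 1
P-positions are exactly the n with G(n) = 0.

0, 2, 4, 6, 8, 10, 12, 14, 16, 18, 20, 22, 24, 26, 28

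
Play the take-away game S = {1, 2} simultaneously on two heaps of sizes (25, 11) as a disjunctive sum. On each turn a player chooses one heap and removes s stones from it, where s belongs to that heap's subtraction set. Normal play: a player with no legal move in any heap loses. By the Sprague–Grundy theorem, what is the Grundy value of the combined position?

3

All heaps use S = {1, 2}:
n :  0  1  2  3  4  5  6  7  8  9 10 11 12 13 14 15 16 17 18 19 20 21 22 23 24 25
G :  0  1  2  0  1  2  0  1  2  0  1  2  0  1  2  0  1  2  0  1  2  0  1  2  0  1
Heap A: G(25) = 1.
Heap B: G(11) = 2.
Combined Grundy value = 1 ⊕ 2 = 3.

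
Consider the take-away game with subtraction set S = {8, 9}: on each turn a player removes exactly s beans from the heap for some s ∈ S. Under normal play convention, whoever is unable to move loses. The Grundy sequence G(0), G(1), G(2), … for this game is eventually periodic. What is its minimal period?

17

n :  0  1  2  3  4  5  6  7  8  9 10 11 12 13 14 15 16 17 18 19 20 21 22 23 24 25 26 27 28 29 30 31 32 33 34 35
G :  0  0  0  0  0  0  0  0  1  1  1  1  1  1  1  1  2  0  0  0  0  0  0  0  0  1  1  1  1  1  1  1  1  2  0  0
G(n+17) = G(n) holds for n = 0,…,8 (a full window of length max(S) = 9), so the sequence is purely periodic with period 17.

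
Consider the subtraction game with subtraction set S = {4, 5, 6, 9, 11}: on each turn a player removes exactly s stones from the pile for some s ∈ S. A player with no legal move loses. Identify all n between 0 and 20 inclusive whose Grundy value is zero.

0, 1, 2, 3, 15, 16, 17, 18

n :  0  1  2  3  4  5  6  7  8  9 10 11 12 13 14 15 16 17 18 19 20
G :  0  0  0  0  1  1  1  1  2  2  2  2  3  3  3  0  0  0  0  1  1
P-positions are exactly the n with G(n) = 0.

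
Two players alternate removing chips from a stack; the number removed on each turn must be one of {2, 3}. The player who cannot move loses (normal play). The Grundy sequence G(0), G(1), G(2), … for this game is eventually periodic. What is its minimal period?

n :  0  1  2  3  4  5  6  7  8  9 10 11 12 13 14
G :  0  0  1  1  2  0  0  1  1  2  0  0  1  1  2
G(n+5) = G(n) holds for n = 0,…,2 (a full window of length max(S) = 3), so the sequence is purely periodic with period 5.

5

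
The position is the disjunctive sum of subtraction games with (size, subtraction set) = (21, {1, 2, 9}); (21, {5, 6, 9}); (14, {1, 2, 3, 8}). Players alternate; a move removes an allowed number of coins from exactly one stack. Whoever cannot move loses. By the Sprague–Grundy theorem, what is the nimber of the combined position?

Stack A, S = {1, 2, 9}:
G(0) = 0
G(1) = mex{0} = 1
G(2) = mex{1,0} = 2
G(3) = mex{2,1} = 0
G(4) = mex{0,2} = 1
G(5) = mex{1,0} = 2
G(6) = mex{2,1} = 0
G(7) = mex{0,2} = 1
G(8) = mex{1,0} = 2
G(9) = mex{2,1,0} = 3
G(10) = mex{3,2,1} = 0
G(11) = mex{0,3,2} = 1
G(12) = mex{1,0,0} = 2
G(13) = mex{2,1,1} = 0
G(14) = mex{0,2,2} = 1
G(15) = mex{1,0,0} = 2
G(16) = mex{2,1,1} = 0
G(17) = mex{0,2,2} = 1
G(18) = mex{1,0,3} = 2
G(19) = mex{2,1,0} = 3
G(20) = mex{3,2,1} = 0
G(21) = mex{0,3,2} = 1
G_A(21) = 1.
Stack B, S = {5, 6, 9}:
G(0) = 0
G(1) = mex{} = 0
G(2) = mex{} = 0
G(3) = mex{} = 0
G(4) = mex{} = 0
G(5) = mex{0} = 1
G(6) = mex{0,0} = 1
G(7) = mex{0,0} = 1
G(8) = mex{0,0} = 1
G(9) = mex{0,0,0} = 1
G(10) = mex{1,0,0} = 2
G(11) = mex{1,1,0} = 2
G(12) = mex{1,1,0} = 2
G(13) = mex{1,1,0} = 2
G(14) = mex{1,1,1} = 0
G(15) = mex{2,1,1} = 0
G(16) = mex{2,2,1} = 0
G(17) = mex{2,2,1} = 0
G(18) = mex{2,2,1} = 0
G(19) = mex{0,2,2} = 1
G(20) = mex{0,0,2} = 1
G(21) = mex{0,0,2} = 1
G_B(21) = 1.
Stack C, S = {1, 2, 3, 8}:
G(0) = 0
G(1) = mex{0} = 1
G(2) = mex{1,0} = 2
G(3) = mex{2,1,0} = 3
G(4) = mex{3,2,1} = 0
G(5) = mex{0,3,2} = 1
G(6) = mex{1,0,3} = 2
G(7) = mex{2,1,0} = 3
G(8) = mex{3,2,1,0} = 4
G(9) = mex{4,3,2,1} = 0
G(10) = mex{0,4,3,2} = 1
G(11) = mex{1,0,4,3} = 2
G(12) = mex{2,1,0,0} = 3
G(13) = mex{3,2,1,1} = 0
G(14) = mex{0,3,2,2} = 1
G_C(14) = 1.
Combined Grundy value = 1 ⊕ 1 ⊕ 1 = 1.

1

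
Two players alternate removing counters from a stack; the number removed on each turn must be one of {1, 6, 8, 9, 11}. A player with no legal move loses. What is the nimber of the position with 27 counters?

G(0) = 0
G(1) = mex{0} = 1
G(2) = mex{1} = 0
G(3) = mex{0} = 1
G(4) = mex{1} = 0
G(5) = mex{0} = 1
G(6) = mex{1,0} = 2
G(7) = mex{2,1} = 0
G(8) = mex{0,0,0} = 1
G(9) = mex{1,1,1,0} = 2
G(10) = mex{2,0,0,1} = 3
G(11) = mex{3,1,1,0,0} = 2
G(12) = mex{2,2,0,1,1} = 3
G(13) = mex{3,0,1,0,0} = 2
G(14) = mex{2,1,2,1,1} = 0
G(15) = mex{0,2,0,2,0} = 1
G(16) = mex{1,3,1,0,1} = 2
G(17) = mex{2,2,2,1,2} = 0
G(18) = mex{0,3,3,2,0} = 1
G(19) = mex{1,2,2,3,1} = 0
G(20) = mex{0,0,3,2,2} = 1
G(21) = mex{1,1,2,3,3} = 0
G(22) = mex{0,2,0,2,2} = 1
G(23) = mex{1,0,1,0,3} = 2
G(24) = mex{2,1,2,1,2} = 0
G(25) = mex{0,0,0,2,0} = 1
G(26) = mex{1,1,1,0,1} = 2
G(27) = mex{2,0,0,1,2} = 3

3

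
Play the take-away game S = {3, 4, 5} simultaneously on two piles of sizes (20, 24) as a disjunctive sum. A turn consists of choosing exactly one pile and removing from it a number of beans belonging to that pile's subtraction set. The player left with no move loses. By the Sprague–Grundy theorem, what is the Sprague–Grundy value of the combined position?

1

All piles use S = {3, 4, 5}:
G(0) = 0
G(1) = mex{} = 0
G(2) = mex{} = 0
G(3) = mex{0} = 1
G(4) = mex{0,0} = 1
G(5) = mex{0,0,0} = 1
G(6) = mex{1,0,0} = 2
G(7) = mex{1,1,0} = 2
G(8) = mex{1,1,1} = 0
G(9) = mex{2,1,1} = 0
G(10) = mex{2,2,1} = 0
G(11) = mex{0,2,2} = 1
G(12) = mex{0,0,2} = 1
G(13) = mex{0,0,0} = 1
G(14) = mex{1,0,0} = 2
G(15) = mex{1,1,0} = 2
G(16) = mex{1,1,1} = 0
G(17) = mex{2,1,1} = 0
G(18) = mex{2,2,1} = 0
G(19) = mex{0,2,2} = 1
G(20) = mex{0,0,2} = 1
G(21) = mex{0,0,0} = 1
G(22) = mex{1,0,0} = 2
G(23) = mex{1,1,0} = 2
G(24) = mex{1,1,1} = 0
Pile A: G(20) = 1.
Pile B: G(24) = 0.
Combined Grundy value = 1 ⊕ 0 = 1.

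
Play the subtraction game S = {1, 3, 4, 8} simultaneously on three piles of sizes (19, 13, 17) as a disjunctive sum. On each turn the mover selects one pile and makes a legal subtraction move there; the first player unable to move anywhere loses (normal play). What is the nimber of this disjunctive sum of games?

All piles use S = {1, 3, 4, 8}:
G(0) = 0
G(1) = mex{0} = 1
G(2) = mex{1} = 0
G(3) = mex{0,0} = 1
G(4) = mex{1,1,0} = 2
G(5) = mex{2,0,1} = 3
G(6) = mex{3,1,0} = 2
G(7) = mex{2,2,1} = 0
G(8) = mex{0,3,2,0} = 1
G(9) = mex{1,2,3,1} = 0
G(10) = mex{0,0,2,0} = 1
G(11) = mex{1,1,0,1} = 2
G(12) = mex{2,0,1,2} = 3
G(13) = mex{3,1,0,3} = 2
G(14) = mex{2,2,1,2} = 0
G(15) = mex{0,3,2,0} = 1
G(16) = mex{1,2,3,1} = 0
G(17) = mex{0,0,2,0} = 1
G(18) = mex{1,1,0,1} = 2
G(19) = mex{2,0,1,2} = 3
Pile A: G(19) = 3.
Pile B: G(13) = 2.
Pile C: G(17) = 1.
Combined Grundy value = 3 ⊕ 2 ⊕ 1 = 0.

0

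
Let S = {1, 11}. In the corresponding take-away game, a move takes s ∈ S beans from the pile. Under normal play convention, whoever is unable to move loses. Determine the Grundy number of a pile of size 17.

G(0) = 0
G(1) = mex{0} = 1
G(2) = mex{1} = 0
G(3) = mex{0} = 1
G(4) = mex{1} = 0
G(5) = mex{0} = 1
G(6) = mex{1} = 0
G(7) = mex{0} = 1
G(8) = mex{1} = 0
G(9) = mex{0} = 1
G(10) = mex{1} = 0
G(11) = mex{0,0} = 1
G(12) = mex{1,1} = 0
G(13) = mex{0,0} = 1
G(14) = mex{1,1} = 0
G(15) = mex{0,0} = 1
G(16) = mex{1,1} = 0
G(17) = mex{0,0} = 1

1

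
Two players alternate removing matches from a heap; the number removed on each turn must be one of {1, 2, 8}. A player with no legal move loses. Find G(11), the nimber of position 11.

G(0) = 0
G(1) = mex{0} = 1
G(2) = mex{1,0} = 2
G(3) = mex{2,1} = 0
G(4) = mex{0,2} = 1
G(5) = mex{1,0} = 2
G(6) = mex{2,1} = 0
G(7) = mex{0,2} = 1
G(8) = mex{1,0,0} = 2
G(9) = mex{2,1,1} = 0
G(10) = mex{0,2,2} = 1
G(11) = mex{1,0,0} = 2

2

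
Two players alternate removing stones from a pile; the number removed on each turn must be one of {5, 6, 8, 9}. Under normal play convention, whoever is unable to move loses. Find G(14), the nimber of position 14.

n :  0  1  2  3  4  5  6  7  8  9 10 11 12 13 14
G :  0  0  0  0  0  1  1  1  1  1  2  2  2  2  0

0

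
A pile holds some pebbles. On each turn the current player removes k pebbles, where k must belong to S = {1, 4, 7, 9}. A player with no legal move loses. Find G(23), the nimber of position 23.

2

n :  0  1  2  3  4  5  6  7  8  9 10 11 12 13 14 15 16 17 18 19 20 21 22 23
G :  0  1  0  1  2  0  1  2  0  1  0  1  2  0  1  2  0  1  0  1  2  0  1  2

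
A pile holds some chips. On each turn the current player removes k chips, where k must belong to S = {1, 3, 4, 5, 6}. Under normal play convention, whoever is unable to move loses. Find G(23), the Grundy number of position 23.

n :  0  1  2  3  4  5  6  7  8  9 10 11 12 13 14 15 16 17 18 19 20 21 22 23
G :  0  1  0  1  2  3  2  3  4  0  1  0  1  2  3  2  3  4  0  1  0  1  2  3

3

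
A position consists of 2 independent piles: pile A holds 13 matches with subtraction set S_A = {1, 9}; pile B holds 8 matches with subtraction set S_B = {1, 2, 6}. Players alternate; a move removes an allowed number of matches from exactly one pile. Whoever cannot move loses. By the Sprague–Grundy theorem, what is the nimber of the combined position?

0

Pile A, S = {1, 9}:
n :  0  1  2  3  4  5  6  7  8  9 10 11 12 13
G :  0  1  0  1  0  1  0  1  0  1  0  1  0  1
G_A(13) = 1.
Pile B, S = {1, 2, 6}:
G(0) = 0
G(1) = mex{0} = 1
G(2) = mex{1,0} = 2
G(3) = mex{2,1} = 0
G(4) = mex{0,2} = 1
G(5) = mex{1,0} = 2
G(6) = mex{2,1,0} = 3
G(7) = mex{3,2,1} = 0
G(8) = mex{0,3,2} = 1
G_B(8) = 1.
Combined Grundy value = 1 ⊕ 1 = 0.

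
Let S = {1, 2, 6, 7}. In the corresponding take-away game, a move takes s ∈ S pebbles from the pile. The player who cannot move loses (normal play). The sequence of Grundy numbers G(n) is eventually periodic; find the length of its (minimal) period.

G(0) = 0
G(1) = mex{0} = 1
G(2) = mex{1,0} = 2
G(3) = mex{2,1} = 0
G(4) = mex{0,2} = 1
G(5) = mex{1,0} = 2
G(6) = mex{2,1,0} = 3
G(7) = mex{3,2,1,0} = 4
G(8) = mex{4,3,2,1} = 0
G(9) = mex{0,4,0,2} = 1
G(10) = mex{1,0,1,0} = 2
G(11) = mex{2,1,2,1} = 0
G(12) = mex{0,2,3,2} = 1
G(13) = mex{1,0,4,3} = 2
G(14) = mex{2,1,0,4} = 3
G(15) = mex{3,2,1,0} = 4
G(16) = mex{4,3,2,1} = 0
G(17) = mex{0,4,0,2} = 1
G(n+8) = G(n) holds for n = 0,…,6 (a full window of length max(S) = 7), so the sequence is purely periodic with period 8.

8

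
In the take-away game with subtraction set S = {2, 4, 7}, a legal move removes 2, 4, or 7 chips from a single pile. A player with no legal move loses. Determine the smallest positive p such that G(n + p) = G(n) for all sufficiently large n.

3

G(0) = 0
G(1) = mex{} = 0
G(2) = mex{0} = 1
G(3) = mex{0} = 1
G(4) = mex{1,0} = 2
G(5) = mex{1,0} = 2
G(6) = mex{2,1} = 0
G(7) = mex{2,1,0} = 3
G(8) = mex{0,2,0} = 1
G(9) = mex{3,2,1} = 0
G(10) = mex{1,0,1} = 2
G(11) = mex{0,3,2} = 1
G(12) = mex{2,1,2} = 0
G(13) = mex{1,0,0} = 2
G(14) = mex{0,2,3} = 1
G(15) = mex{2,1,1} = 0
G(16) = mex{1,0,0} = 2
G(17) = mex{0,2,2} = 1
G(18) = mex{2,1,1} = 0
G(19) = mex{1,0,0} = 2
From n = 8 onward G(n+3) = G(n); since this holds over max(S) = 7 consecutive positions the period is 3 (pre-period 8).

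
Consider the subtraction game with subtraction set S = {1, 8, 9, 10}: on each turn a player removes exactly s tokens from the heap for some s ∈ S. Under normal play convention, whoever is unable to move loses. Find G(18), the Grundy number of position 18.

1

G(0) = 0
G(1) = mex{0} = 1
G(2) = mex{1} = 0
G(3) = mex{0} = 1
G(4) = mex{1} = 0
G(5) = mex{0} = 1
G(6) = mex{1} = 0
G(7) = mex{0} = 1
G(8) = mex{1,0} = 2
G(9) = mex{2,1,0} = 3
G(10) = mex{3,0,1,0} = 2
G(11) = mex{2,1,0,1} = 3
G(12) = mex{3,0,1,0} = 2
G(13) = mex{2,1,0,1} = 3
G(14) = mex{3,0,1,0} = 2
G(15) = mex{2,1,0,1} = 3
G(16) = mex{3,2,1,0} = 4
G(17) = mex{4,3,2,1} = 0
G(18) = mex{0,2,3,2} = 1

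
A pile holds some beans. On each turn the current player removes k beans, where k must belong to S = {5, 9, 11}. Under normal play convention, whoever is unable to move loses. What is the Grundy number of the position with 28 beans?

2

G(0) = 0
G(1) = mex{} = 0
G(2) = mex{} = 0
G(3) = mex{} = 0
G(4) = mex{} = 0
G(5) = mex{0} = 1
G(6) = mex{0} = 1
G(7) = mex{0} = 1
G(8) = mex{0} = 1
G(9) = mex{0,0} = 1
G(10) = mex{1,0} = 2
G(11) = mex{1,0,0} = 2
G(12) = mex{1,0,0} = 2
G(13) = mex{1,0,0} = 2
G(14) = mex{1,1,0} = 2
G(15) = mex{2,1,0} = 3
G(16) = mex{2,1,1} = 0
G(17) = mex{2,1,1} = 0
G(18) = mex{2,1,1} = 0
G(19) = mex{2,2,1} = 0
G(20) = mex{3,2,1} = 0
G(21) = mex{0,2,2} = 1
G(22) = mex{0,2,2} = 1
G(23) = mex{0,2,2} = 1
G(24) = mex{0,3,2} = 1
G(25) = mex{0,0,2} = 1
G(26) = mex{1,0,3} = 2
G(27) = mex{1,0,0} = 2
G(28) = mex{1,0,0} = 2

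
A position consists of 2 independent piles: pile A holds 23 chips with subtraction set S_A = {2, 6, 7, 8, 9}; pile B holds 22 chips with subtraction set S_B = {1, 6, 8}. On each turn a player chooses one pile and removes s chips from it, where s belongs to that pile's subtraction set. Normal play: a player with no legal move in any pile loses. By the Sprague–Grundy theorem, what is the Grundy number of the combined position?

3

Pile A, S = {2, 6, 7, 8, 9}:
n :  0  1  2  3  4  5  6  7  8  9 10 11 12 13 14 15 16 17 18 19 20 21 22 23
G :  0  0  1  1  0  0  1  1  2  2  3  3  2  2  3  0  0  1  1  0  0  1  1  2
G_A(23) = 2.
Pile B, S = {1, 6, 8}:
G(0) = 0
G(1) = mex{0} = 1
G(2) = mex{1} = 0
G(3) = mex{0} = 1
G(4) = mex{1} = 0
G(5) = mex{0} = 1
G(6) = mex{1,0} = 2
G(7) = mex{2,1} = 0
G(8) = mex{0,0,0} = 1
G(9) = mex{1,1,1} = 0
G(10) = mex{0,0,0} = 1
G(11) = mex{1,1,1} = 0
G(12) = mex{0,2,0} = 1
G(13) = mex{1,0,1} = 2
G(14) = mex{2,1,2} = 0
G(15) = mex{0,0,0} = 1
G(16) = mex{1,1,1} = 0
G(17) = mex{0,0,0} = 1
G(18) = mex{1,1,1} = 0
G(19) = mex{0,2,0} = 1
G(20) = mex{1,0,1} = 2
G(21) = mex{2,1,2} = 0
G(22) = mex{0,0,0} = 1
G_B(22) = 1.
Combined Grundy value = 2 ⊕ 1 = 3.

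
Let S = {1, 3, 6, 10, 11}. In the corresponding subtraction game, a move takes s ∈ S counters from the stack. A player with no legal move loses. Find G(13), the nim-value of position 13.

n :  0  1  2  3  4  5  6  7  8  9 10 11 12 13
G :  0  1  0  1  0  1  2  3  2  0  1  3  4  2

2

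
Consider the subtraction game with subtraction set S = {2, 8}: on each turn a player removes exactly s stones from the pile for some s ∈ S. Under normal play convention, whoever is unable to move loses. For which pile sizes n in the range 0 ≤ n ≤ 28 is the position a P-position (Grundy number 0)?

n :  0  1  2  3  4  5  6  7  8  9 10 11 12 13 14 15 16 17 18 19 20 21 22 23 24 25 26 27 28
G :  0  0  1  1  0  0  1  1  2  2  0  0  1  1  0  0  1  1  2  2  0  0  1  1  0  0  1  1  2
P-positions are exactly the n with G(n) = 0.

0, 1, 4, 5, 10, 11, 14, 15, 20, 21, 24, 25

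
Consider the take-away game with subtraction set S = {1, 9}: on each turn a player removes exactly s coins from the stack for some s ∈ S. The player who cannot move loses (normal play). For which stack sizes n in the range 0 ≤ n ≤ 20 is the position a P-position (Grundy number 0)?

0, 2, 4, 6, 8, 10, 12, 14, 16, 18, 20

n :  0  1  2  3  4  5  6  7  8  9 10 11 12 13 14 15 16 17 18 19 20
G :  0  1  0  1  0  1  0  1  0  1  0  1  0  1  0  1  0  1  0  1  0
P-positions are exactly the n with G(n) = 0.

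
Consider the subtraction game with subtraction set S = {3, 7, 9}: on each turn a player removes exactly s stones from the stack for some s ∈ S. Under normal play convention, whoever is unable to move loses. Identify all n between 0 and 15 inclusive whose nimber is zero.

0, 1, 2, 6, 12, 14

n :  0  1  2  3  4  5  6  7  8  9 10 11 12 13 14 15
G :  0  0  0  1  1  1  0  2  2  1  3  3  0  2  0  1
P-positions are exactly the n with G(n) = 0.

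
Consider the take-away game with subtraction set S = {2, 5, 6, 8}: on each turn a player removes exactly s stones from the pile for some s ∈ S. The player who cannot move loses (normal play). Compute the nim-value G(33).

2

G(0) = 0
G(1) = mex{} = 0
G(2) = mex{0} = 1
G(3) = mex{0} = 1
G(4) = mex{1} = 0
G(5) = mex{1,0} = 2
G(6) = mex{0,0,0} = 1
G(7) = mex{2,1,0} = 3
G(8) = mex{1,1,1,0} = 2
G(9) = mex{3,0,1,0} = 2
G(10) = mex{2,2,0,1} = 3
G(11) = mex{2,1,2,1} = 0
G(12) = mex{3,3,1,0} = 2
G(13) = mex{0,2,3,2} = 1
G(14) = mex{2,2,2,1} = 0
G(15) = mex{1,3,2,3} = 0
G(16) = mex{0,0,3,2} = 1
G(17) = mex{0,2,0,2} = 1
G(18) = mex{1,1,2,3} = 0
G(19) = mex{1,0,1,0} = 2
G(20) = mex{0,0,0,2} = 1
G(21) = mex{2,1,0,1} = 3
G(22) = mex{1,1,1,0} = 2
G(23) = mex{3,0,1,0} = 2
G(24) = mex{2,2,0,1} = 3
G(25) = mex{2,1,2,1} = 0
G(26) = mex{3,3,1,0} = 2
G(27) = mex{0,2,3,2} = 1
G(28) = mex{2,2,2,1} = 0
G(29) = mex{1,3,2,3} = 0
G(30) = mex{0,0,3,2} = 1
G(31) = mex{0,2,0,2} = 1
G(32) = mex{1,1,2,3} = 0
G(33) = mex{1,0,1,0} = 2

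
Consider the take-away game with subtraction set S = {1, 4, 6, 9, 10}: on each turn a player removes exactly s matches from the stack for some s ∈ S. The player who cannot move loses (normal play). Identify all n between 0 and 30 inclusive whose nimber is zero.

0, 2, 5, 7, 18, 20, 23, 25

n :  0  1  2  3  4  5  6  7  8  9 10 11 12 13 14 15 16 17 18 19 20 21 22 23 24 25 26 27 28 29 30
G :  0  1  0  1  2  0  1  0  1  2  3  2  3  4  5  3  2  3  0  1  0  1  5  0  1  0  1  2  3  2  3
P-positions are exactly the n with G(n) = 0.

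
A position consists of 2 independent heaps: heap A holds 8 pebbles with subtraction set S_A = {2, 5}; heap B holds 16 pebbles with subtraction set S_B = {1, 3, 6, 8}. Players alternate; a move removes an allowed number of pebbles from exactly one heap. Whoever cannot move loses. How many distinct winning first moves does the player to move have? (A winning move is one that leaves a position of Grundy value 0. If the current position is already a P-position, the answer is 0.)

1

Heap A, S = {2, 5}:
G(0) = 0
G(1) = mex{} = 0
G(2) = mex{0} = 1
G(3) = mex{0} = 1
G(4) = mex{1} = 0
G(5) = mex{1,0} = 2
G(6) = mex{0,0} = 1
G(7) = mex{2,1} = 0
G(8) = mex{1,1} = 0
G_A(8) = 0.
Heap B, S = {1, 3, 6, 8}:
G(0) = 0
G(1) = mex{0} = 1
G(2) = mex{1} = 0
G(3) = mex{0,0} = 1
G(4) = mex{1,1} = 0
G(5) = mex{0,0} = 1
G(6) = mex{1,1,0} = 2
G(7) = mex{2,0,1} = 3
G(8) = mex{3,1,0,0} = 2
G(9) = mex{2,2,1,1} = 0
G(10) = mex{0,3,0,0} = 1
G(11) = mex{1,2,1,1} = 0
G(12) = mex{0,0,2,0} = 1
G(13) = mex{1,1,3,1} = 0
G(14) = mex{0,0,2,2} = 1
G(15) = mex{1,1,0,3} = 2
G(16) = mex{2,0,1,2} = 3
G_B(16) = 3.
Combined Grundy value = 0 ⊕ 3 = 3.
A winning move leaves total XOR = 0, i.e. changes one component's Grundy value g to g ⊕ X where X is the current total.
Heap A: need g' = 0⊕3 = 3. Options: 8−2→G=1, 8−5→G=1. Hits: 0.
Heap B: need g' = 3⊕3 = 0. Options: 16−1→G=2, 16−3→G=0, 16−6→G=1, 16−8→G=2. Hits: 1.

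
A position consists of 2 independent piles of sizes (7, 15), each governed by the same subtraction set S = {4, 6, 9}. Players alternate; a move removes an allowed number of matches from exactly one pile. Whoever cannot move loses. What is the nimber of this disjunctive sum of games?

1

All piles use S = {4, 6, 9}:
n :  0  1  2  3  4  5  6  7  8  9 10 11 12 13 14 15
G :  0  0  0  0  1  1  1  1  2  2  2  2  3  0  0  0
Pile A: G(7) = 1.
Pile B: G(15) = 0.
Combined Grundy value = 1 ⊕ 0 = 1.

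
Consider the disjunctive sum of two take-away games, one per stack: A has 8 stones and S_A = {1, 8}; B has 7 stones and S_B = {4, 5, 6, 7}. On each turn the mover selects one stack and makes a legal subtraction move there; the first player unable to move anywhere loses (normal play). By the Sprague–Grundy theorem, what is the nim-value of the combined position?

Stack A, S = {1, 8}:
G(0) = 0
G(1) = mex{0} = 1
G(2) = mex{1} = 0
G(3) = mex{0} = 1
G(4) = mex{1} = 0
G(5) = mex{0} = 1
G(6) = mex{1} = 0
G(7) = mex{0} = 1
G(8) = mex{1,0} = 2
G_A(8) = 2.
Stack B, S = {4, 5, 6, 7}:
n : 0 1 2 3 4 5 6 7
G : 0 0 0 0 1 1 1 1
G_B(7) = 1.
Combined Grundy value = 2 ⊕ 1 = 3.

3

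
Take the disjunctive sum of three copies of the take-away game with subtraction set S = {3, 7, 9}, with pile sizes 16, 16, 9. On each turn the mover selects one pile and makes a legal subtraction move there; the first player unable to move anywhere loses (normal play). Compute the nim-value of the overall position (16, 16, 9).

1

All piles use S = {3, 7, 9}:
n :  0  1  2  3  4  5  6  7  8  9 10 11 12 13 14 15 16
G :  0  0  0  1  1  1  0  2  2  1  3  3  0  2  0  1  0
Pile A: G(16) = 0.
Pile B: G(16) = 0.
Pile C: G(9) = 1.
Combined Grundy value = 0 ⊕ 0 ⊕ 1 = 1.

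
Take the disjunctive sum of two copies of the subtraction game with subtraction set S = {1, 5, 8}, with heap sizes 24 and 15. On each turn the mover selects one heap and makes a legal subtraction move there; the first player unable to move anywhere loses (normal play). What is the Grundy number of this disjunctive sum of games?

All heaps use S = {1, 5, 8}:
G(0) = 0
G(1) = mex{0} = 1
G(2) = mex{1} = 0
G(3) = mex{0} = 1
G(4) = mex{1} = 0
G(5) = mex{0,0} = 1
G(6) = mex{1,1} = 0
G(7) = mex{0,0} = 1
G(8) = mex{1,1,0} = 2
G(9) = mex{2,0,1} = 3
G(10) = mex{3,1,0} = 2
G(11) = mex{2,0,1} = 3
G(12) = mex{3,1,0} = 2
G(13) = mex{2,2,1} = 0
G(14) = mex{0,3,0} = 1
G(15) = mex{1,2,1} = 0
G(16) = mex{0,3,2} = 1
G(17) = mex{1,2,3} = 0
G(18) = mex{0,0,2} = 1
G(19) = mex{1,1,3} = 0
G(20) = mex{0,0,2} = 1
G(21) = mex{1,1,0} = 2
G(22) = mex{2,0,1} = 3
G(23) = mex{3,1,0} = 2
G(24) = mex{2,0,1} = 3
Heap A: G(24) = 3.
Heap B: G(15) = 0.
Combined Grundy value = 3 ⊕ 0 = 3.

3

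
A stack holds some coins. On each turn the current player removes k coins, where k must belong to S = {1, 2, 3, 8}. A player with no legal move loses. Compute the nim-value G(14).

1

n :  0  1  2  3  4  5  6  7  8  9 10 11 12 13 14
G :  0  1  2  3  0  1  2  3  4  0  1  2  3  0  1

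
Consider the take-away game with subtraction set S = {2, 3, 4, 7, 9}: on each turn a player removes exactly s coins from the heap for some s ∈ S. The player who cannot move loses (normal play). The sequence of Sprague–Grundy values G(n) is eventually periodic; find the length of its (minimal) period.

11

n :  0  1  2  3  4  5  6  7  8  9 10 11 12 13 14 15 16 17 18 19 20 21 22 23
G :  0  0  1  1  2  2  0  3  1  4  2  0  0  1  1  2  2  0  3  1  4  2  0  0
G(n+11) = G(n) holds for n = 0,…,8 (a full window of length max(S) = 9), so the sequence is purely periodic with period 11.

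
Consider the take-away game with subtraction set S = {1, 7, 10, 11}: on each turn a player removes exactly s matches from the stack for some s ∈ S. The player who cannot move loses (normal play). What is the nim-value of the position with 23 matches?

G(0) = 0
G(1) = mex{0} = 1
G(2) = mex{1} = 0
G(3) = mex{0} = 1
G(4) = mex{1} = 0
G(5) = mex{0} = 1
G(6) = mex{1} = 0
G(7) = mex{0,0} = 1
G(8) = mex{1,1} = 0
G(9) = mex{0,0} = 1
G(10) = mex{1,1,0} = 2
G(11) = mex{2,0,1,0} = 3
G(12) = mex{3,1,0,1} = 2
G(13) = mex{2,0,1,0} = 3
G(14) = mex{3,1,0,1} = 2
G(15) = mex{2,0,1,0} = 3
G(16) = mex{3,1,0,1} = 2
G(17) = mex{2,2,1,0} = 3
G(18) = mex{3,3,0,1} = 2
G(19) = mex{2,2,1,0} = 3
G(20) = mex{3,3,2,1} = 0
G(21) = mex{0,2,3,2} = 1
G(22) = mex{1,3,2,3} = 0
G(23) = mex{0,2,3,2} = 1

1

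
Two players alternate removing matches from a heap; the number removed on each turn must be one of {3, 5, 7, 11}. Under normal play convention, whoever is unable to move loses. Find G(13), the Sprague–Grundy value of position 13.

1

n :  0  1  2  3  4  5  6  7  8  9 10 11 12 13
G :  0  0  0  1  1  1  2  2  2  3  0  3  4  1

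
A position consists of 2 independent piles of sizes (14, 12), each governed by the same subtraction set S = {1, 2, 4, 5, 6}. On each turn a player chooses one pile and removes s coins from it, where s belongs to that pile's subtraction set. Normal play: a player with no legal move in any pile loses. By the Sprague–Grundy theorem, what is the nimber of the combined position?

3

All piles use S = {1, 2, 4, 5, 6}:
G(0) = 0
G(1) = mex{0} = 1
G(2) = mex{1,0} = 2
G(3) = mex{2,1} = 0
G(4) = mex{0,2,0} = 1
G(5) = mex{1,0,1,0} = 2
G(6) = mex{2,1,2,1,0} = 3
G(7) = mex{3,2,0,2,1} = 4
G(8) = mex{4,3,1,0,2} = 5
G(9) = mex{5,4,2,1,0} = 3
G(10) = mex{3,5,3,2,1} = 0
G(11) = mex{0,3,4,3,2} = 1
G(12) = mex{1,0,5,4,3} = 2
G(13) = mex{2,1,3,5,4} = 0
G(14) = mex{0,2,0,3,5} = 1
Pile A: G(14) = 1.
Pile B: G(12) = 2.
Combined Grundy value = 1 ⊕ 2 = 3.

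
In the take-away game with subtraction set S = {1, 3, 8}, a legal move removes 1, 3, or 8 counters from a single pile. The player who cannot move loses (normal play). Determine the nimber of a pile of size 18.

G(0) = 0
G(1) = mex{0} = 1
G(2) = mex{1} = 0
G(3) = mex{0,0} = 1
G(4) = mex{1,1} = 0
G(5) = mex{0,0} = 1
G(6) = mex{1,1} = 0
G(7) = mex{0,0} = 1
G(8) = mex{1,1,0} = 2
G(9) = mex{2,0,1} = 3
G(10) = mex{3,1,0} = 2
G(11) = mex{2,2,1} = 0
G(12) = mex{0,3,0} = 1
G(13) = mex{1,2,1} = 0
G(14) = mex{0,0,0} = 1
G(15) = mex{1,1,1} = 0
G(16) = mex{0,0,2} = 1
G(17) = mex{1,1,3} = 0
G(18) = mex{0,0,2} = 1

1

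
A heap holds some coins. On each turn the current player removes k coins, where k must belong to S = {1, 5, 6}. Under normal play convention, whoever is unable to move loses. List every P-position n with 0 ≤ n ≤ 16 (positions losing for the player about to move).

0, 2, 4, 11, 13, 15

n :  0  1  2  3  4  5  6  7  8  9 10 11 12 13 14 15 16
G :  0  1  0  1  0  1  2  3  2  3  2  0  1  0  1  0  1
P-positions are exactly the n with G(n) = 0.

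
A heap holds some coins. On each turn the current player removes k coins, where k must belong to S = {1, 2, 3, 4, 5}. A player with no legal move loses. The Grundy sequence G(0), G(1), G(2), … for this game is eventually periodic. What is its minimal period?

G(0) = 0
G(1) = mex{0} = 1
G(2) = mex{1,0} = 2
G(3) = mex{2,1,0} = 3
G(4) = mex{3,2,1,0} = 4
G(5) = mex{4,3,2,1,0} = 5
G(6) = mex{5,4,3,2,1} = 0
G(7) = mex{0,5,4,3,2} = 1
G(8) = mex{1,0,5,4,3} = 2
G(9) = mex{2,1,0,5,4} = 3
G(10) = mex{3,2,1,0,5} = 4
G(11) = mex{4,3,2,1,0} = 5
G(12) = mex{5,4,3,2,1} = 0
G(13) = mex{0,5,4,3,2} = 1
G(14) = mex{1,0,5,4,3} = 2
G(n+6) = G(n) holds for n = 0,…,4 (a full window of length max(S) = 5), so the sequence is purely periodic with period 6.

6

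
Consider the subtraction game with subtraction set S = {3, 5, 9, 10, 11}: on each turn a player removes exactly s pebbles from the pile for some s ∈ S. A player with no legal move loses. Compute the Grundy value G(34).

G(0) = 0
G(1) = mex{} = 0
G(2) = mex{} = 0
G(3) = mex{0} = 1
G(4) = mex{0} = 1
G(5) = mex{0,0} = 1
G(6) = mex{1,0} = 2
G(7) = mex{1,0} = 2
G(8) = mex{1,1} = 0
G(9) = mex{2,1,0} = 3
G(10) = mex{2,1,0,0} = 3
G(11) = mex{0,2,0,0,0} = 1
G(12) = mex{3,2,1,0,0} = 4
G(13) = mex{3,0,1,1,0} = 2
G(14) = mex{1,3,1,1,1} = 0
G(15) = mex{4,3,2,1,1} = 0
G(16) = mex{2,1,2,2,1} = 0
G(17) = mex{0,4,0,2,2} = 1
G(18) = mex{0,2,3,0,2} = 1
G(19) = mex{0,0,3,3,0} = 1
G(20) = mex{1,0,1,3,3} = 2
G(21) = mex{1,0,4,1,3} = 2
G(22) = mex{1,1,2,4,1} = 0
G(23) = mex{2,1,0,2,4} = 3
G(24) = mex{2,1,0,0,2} = 3
G(25) = mex{0,2,0,0,0} = 1
G(26) = mex{3,2,1,0,0} = 4
G(27) = mex{3,0,1,1,0} = 2
G(28) = mex{1,3,1,1,1} = 0
G(29) = mex{4,3,2,1,1} = 0
G(30) = mex{2,1,2,2,1} = 0
G(31) = mex{0,4,0,2,2} = 1
G(32) = mex{0,2,3,0,2} = 1
G(33) = mex{0,0,3,3,0} = 1
G(34) = mex{1,0,1,3,3} = 2

2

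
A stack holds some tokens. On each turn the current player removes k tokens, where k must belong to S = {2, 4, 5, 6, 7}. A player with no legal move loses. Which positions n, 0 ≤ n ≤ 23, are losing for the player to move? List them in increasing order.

0, 1, 9, 10, 18, 19

G(0) = 0
G(1) = mex{} = 0
G(2) = mex{0} = 1
G(3) = mex{0} = 1
G(4) = mex{1,0} = 2
G(5) = mex{1,0,0} = 2
G(6) = mex{2,1,0,0} = 3
G(7) = mex{2,1,1,0,0} = 3
G(8) = mex{3,2,1,1,0} = 4
G(9) = mex{3,2,2,1,1} = 0
G(10) = mex{4,3,2,2,1} = 0
G(11) = mex{0,3,3,2,2} = 1
G(12) = mex{0,4,3,3,2} = 1
G(13) = mex{1,0,4,3,3} = 2
G(14) = mex{1,0,0,4,3} = 2
G(15) = mex{2,1,0,0,4} = 3
G(16) = mex{2,1,1,0,0} = 3
G(17) = mex{3,2,1,1,0} = 4
G(18) = mex{3,2,2,1,1} = 0
G(19) = mex{4,3,2,2,1} = 0
G(20) = mex{0,3,3,2,2} = 1
G(21) = mex{0,4,3,3,2} = 1
G(22) = mex{1,0,4,3,3} = 2
G(23) = mex{1,0,0,4,3} = 2
P-positions are exactly the n with G(n) = 0.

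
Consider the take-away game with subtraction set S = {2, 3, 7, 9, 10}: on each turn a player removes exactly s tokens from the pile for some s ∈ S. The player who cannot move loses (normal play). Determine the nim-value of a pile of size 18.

n :  0  1  2  3  4  5  6  7  8  9 10 11 12 13 14 15 16 17 18
G :  0  0  1  1  2  0  0  1  1  2  2  3  3  4  4  2  3  0  0

0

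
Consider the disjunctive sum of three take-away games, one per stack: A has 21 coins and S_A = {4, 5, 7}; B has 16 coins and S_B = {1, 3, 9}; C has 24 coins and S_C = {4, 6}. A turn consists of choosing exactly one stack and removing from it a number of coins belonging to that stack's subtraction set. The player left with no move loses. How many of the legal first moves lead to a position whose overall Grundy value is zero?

3

Stack A, S = {4, 5, 7}:
G(0) = 0
G(1) = mex{} = 0
G(2) = mex{} = 0
G(3) = mex{} = 0
G(4) = mex{0} = 1
G(5) = mex{0,0} = 1
G(6) = mex{0,0} = 1
G(7) = mex{0,0,0} = 1
G(8) = mex{1,0,0} = 2
G(9) = mex{1,1,0} = 2
G(10) = mex{1,1,0} = 2
G(11) = mex{1,1,1} = 0
G(12) = mex{2,1,1} = 0
G(13) = mex{2,2,1} = 0
G(14) = mex{2,2,1} = 0
G(15) = mex{0,2,2} = 1
G(16) = mex{0,0,2} = 1
G(17) = mex{0,0,2} = 1
G(18) = mex{0,0,0} = 1
G(19) = mex{1,0,0} = 2
G(20) = mex{1,1,0} = 2
G(21) = mex{1,1,0} = 2
G_A(21) = 2.
Stack B, S = {1, 3, 9}:
n :  0  1  2  3  4  5  6  7  8  9 10 11 12 13 14 15 16
G :  0  1  0  1  0  1  0  1  0  1  0  1  0  1  0  1  0
G_B(16) = 0.
Stack C, S = {4, 6}:
n :  0  1  2  3  4  5  6  7  8  9 10 11 12 13 14 15 16 17 18 19 20 21 22 23 24
G :  0  0  0  0  1  1  1  1  2  2  0  0  0  0  1  1  1  1  2  2  0  0  0  0  1
G_C(24) = 1.
Combined Grundy value = 2 ⊕ 0 ⊕ 1 = 3.
A winning move leaves total XOR = 0, i.e. changes one component's Grundy value g to g ⊕ X where X is the current total.
Stack A: need g' = 2⊕3 = 1. Options: 21−4→G=1, 21−5→G=1, 21−7→G=0. Hits: 2.
Stack B: need g' = 0⊕3 = 3. Options: 16−1→G=1, 16−3→G=1, 16−9→G=1. Hits: 0.
Stack C: need g' = 1⊕3 = 2. Options: 24−4→G=0, 24−6→G=2. Hits: 1.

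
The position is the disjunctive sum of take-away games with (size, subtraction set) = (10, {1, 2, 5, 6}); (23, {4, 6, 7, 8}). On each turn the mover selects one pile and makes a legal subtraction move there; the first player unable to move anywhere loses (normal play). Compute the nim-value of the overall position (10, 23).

Pile A, S = {1, 2, 5, 6}:
n :  0  1  2  3  4  5  6  7  8  9 10
G :  0  1  2  0  1  2  3  0  1  2  0
G_A(10) = 0.
Pile B, S = {4, 6, 7, 8}:
n :  0  1  2  3  4  5  6  7  8  9 10 11 12 13 14 15 16 17 18 19 20 21 22 23
G :  0  0  0  0  1  1  1  1  2  2  2  2  0  0  0  0  1  1  1  1  2  2  2  2
G_B(23) = 2.
Combined Grundy value = 0 ⊕ 2 = 2.

2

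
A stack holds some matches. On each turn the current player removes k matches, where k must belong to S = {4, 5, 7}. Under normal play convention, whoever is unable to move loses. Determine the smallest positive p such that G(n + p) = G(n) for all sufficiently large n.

G(0) = 0
G(1) = mex{} = 0
G(2) = mex{} = 0
G(3) = mex{} = 0
G(4) = mex{0} = 1
G(5) = mex{0,0} = 1
G(6) = mex{0,0} = 1
G(7) = mex{0,0,0} = 1
G(8) = mex{1,0,0} = 2
G(9) = mex{1,1,0} = 2
G(10) = mex{1,1,0} = 2
G(11) = mex{1,1,1} = 0
G(12) = mex{2,1,1} = 0
G(13) = mex{2,2,1} = 0
G(14) = mex{2,2,1} = 0
G(15) = mex{0,2,2} = 1
G(16) = mex{0,0,2} = 1
G(17) = mex{0,0,2} = 1
G(18) = mex{0,0,0} = 1
G(19) = mex{1,0,0} = 2
G(20) = mex{1,1,0} = 2
G(21) = mex{1,1,0} = 2
G(22) = mex{1,1,1} = 0
G(23) = mex{2,1,1} = 0
G(n+11) = G(n) holds for n = 0,…,6 (a full window of length max(S) = 7), so the sequence is purely periodic with period 11.

11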